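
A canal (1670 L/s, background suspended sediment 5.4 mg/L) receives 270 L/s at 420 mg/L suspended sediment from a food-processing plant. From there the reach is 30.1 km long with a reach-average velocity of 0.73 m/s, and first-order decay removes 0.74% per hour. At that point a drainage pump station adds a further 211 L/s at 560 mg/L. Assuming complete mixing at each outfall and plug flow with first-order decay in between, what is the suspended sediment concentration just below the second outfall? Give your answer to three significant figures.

Mass balance: C = (1670·5.400 + 270.0·420.0) / 1940 = 122400/1940 = 63.10 mg/L; combined flow 1940 L/s.
Travel time t = 30.1·1000 / 0.73 = 41230 s = 11.45 h.
0.74%/h lost → k = −ln(1 − 0.0074) = 0.007428 h⁻¹.
Applying C = C₀e^(−kt): 63.10 × 0.9184 = 57.96 mg/L.
At the second outfall, C = (1940·57.96 + 211.0·560.0) / (1940 + 211.0) = 107.2 mg/L.

107 mg/L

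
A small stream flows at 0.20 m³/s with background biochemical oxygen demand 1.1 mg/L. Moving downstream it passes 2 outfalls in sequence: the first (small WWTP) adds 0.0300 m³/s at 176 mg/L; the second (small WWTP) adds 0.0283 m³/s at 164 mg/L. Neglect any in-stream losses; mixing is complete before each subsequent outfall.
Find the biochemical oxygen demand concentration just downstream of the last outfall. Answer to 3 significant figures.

39.3 mg/L

Outfall 1: combined Q = 0.2300 m³/s; C = (0.2000·1.100 + 0.03000·176.0)/0.2300 = 23.91 mg/L.
Outfall 2: combined Q = 0.2583 m³/s; C = (0.2300·23.91 + 0.02830·164.0)/0.2583 = 39.26 mg/L.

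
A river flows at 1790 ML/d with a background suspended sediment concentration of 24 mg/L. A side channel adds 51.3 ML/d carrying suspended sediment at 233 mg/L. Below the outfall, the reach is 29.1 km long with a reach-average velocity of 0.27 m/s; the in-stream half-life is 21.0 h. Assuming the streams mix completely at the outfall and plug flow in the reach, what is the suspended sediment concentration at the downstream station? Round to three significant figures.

Conservation of mass: C = (1790·24.00 + 51.30·233.0) / 1841 = 54910/1841 = 29.82 mg/L.
Travel time t = 29.1·1000 / 0.27 = 107800 s = 29.94 h.
Half-life 21.0 h → k = ln 2 / 21.0 = 0.03301 h⁻¹ = 0.7922 d⁻¹.
Decay over the reach: 29.82·exp(−kt) = 29.82·0.3723 = 11.10 mg/L.

11.1 mg/L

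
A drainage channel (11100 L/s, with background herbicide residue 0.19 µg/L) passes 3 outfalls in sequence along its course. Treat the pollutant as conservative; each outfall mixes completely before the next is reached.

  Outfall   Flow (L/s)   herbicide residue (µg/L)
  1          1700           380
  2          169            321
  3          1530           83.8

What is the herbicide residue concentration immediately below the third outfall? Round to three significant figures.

57.3 µg/L

Outfall 1: combined Q = 12800 L/s; C = (11100·0.1900 + 1700·380.0)/12800 = 50.63 µg/L.
Outfall 2: combined Q = 12970 L/s; C = (12800·50.63 + 169.0·321.0)/12970 = 54.16 µg/L.
Outfall 3: combined Q = 14500 L/s; C = (12970·54.16 + 1530·83.80)/14500 = 57.28 µg/L.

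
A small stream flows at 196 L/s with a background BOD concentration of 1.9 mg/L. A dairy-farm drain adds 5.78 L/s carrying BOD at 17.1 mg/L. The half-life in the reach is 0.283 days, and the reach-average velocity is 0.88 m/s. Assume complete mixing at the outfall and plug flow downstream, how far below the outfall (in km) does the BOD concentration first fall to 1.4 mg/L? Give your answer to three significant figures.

Flow-weighted average: C = (196.0·1.900 + 5.780·17.10) / 201.8 = 471.2/201.8 = 2.335 mg/L.
Half-life 0.283 d → k = ln 2 / 0.283 = 2.449 d⁻¹.
Set 2.335·exp(−k·t) = 1.4 → t = ln(2.335/1.4)/k = 18050 s = 5.014 h.
Distance = v·t = 0.88·18050 = 15880 m = 15.88 km.

15.9 km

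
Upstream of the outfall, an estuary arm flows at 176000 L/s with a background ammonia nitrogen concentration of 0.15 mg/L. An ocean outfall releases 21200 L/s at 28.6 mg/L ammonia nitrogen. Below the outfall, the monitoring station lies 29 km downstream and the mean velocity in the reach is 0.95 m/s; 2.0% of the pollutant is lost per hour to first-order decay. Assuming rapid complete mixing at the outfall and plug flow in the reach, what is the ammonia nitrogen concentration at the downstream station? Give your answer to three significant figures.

Mixed concentration C = ΣQC/ΣQ = (176000·0.1500 + 21200·28.60) / 197200 = 632700/197200 = 3.209 mg/L.
Travel time t = 29·1000 / 0.95 = 30530 s = 8.480 h.
2.0%/h lost → k = −ln(1 − 0.02) = 0.02020 h⁻¹.
After decay, C = 3.209 × e^(−kt) = 3.209 × 0.8426 = 2.703 mg/L.

2.70 mg/L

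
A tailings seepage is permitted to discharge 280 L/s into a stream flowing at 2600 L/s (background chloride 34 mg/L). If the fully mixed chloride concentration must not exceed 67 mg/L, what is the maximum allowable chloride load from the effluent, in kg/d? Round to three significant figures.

Mass balance at the limit: 2600·34.00 + 280.0·Cₑ = 2880·67 → Cₑ = 373.4 mg/L.
280.0 L/s = 0.2800 m³/s. Load = 0.2800 m³/s × 373.4 g/m³ × 86 400 s/d = 9034 kg/d.

9030 kg/d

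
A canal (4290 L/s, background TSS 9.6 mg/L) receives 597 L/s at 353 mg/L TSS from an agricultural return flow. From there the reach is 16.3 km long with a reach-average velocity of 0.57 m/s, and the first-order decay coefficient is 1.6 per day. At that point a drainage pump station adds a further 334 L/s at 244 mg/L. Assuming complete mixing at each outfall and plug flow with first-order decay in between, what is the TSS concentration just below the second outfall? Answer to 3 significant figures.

Flow-weighted average: C = (4290·9.600 + 597.0·353.0) / 4887 = 251900/4887 = 51.55 mg/L; combined flow 4887 L/s.
Travel time t = 16.3·1000 / 0.57 = 28600 s = 7.943 h.
Applying C = C₀e^(−kt): 51.55 × 0.5889 = 30.36 mg/L.
At the second outfall, C = (4887·30.36 + 334.0·244.0) / (4887 + 334.0) = 44.02 mg/L.

44.0 mg/L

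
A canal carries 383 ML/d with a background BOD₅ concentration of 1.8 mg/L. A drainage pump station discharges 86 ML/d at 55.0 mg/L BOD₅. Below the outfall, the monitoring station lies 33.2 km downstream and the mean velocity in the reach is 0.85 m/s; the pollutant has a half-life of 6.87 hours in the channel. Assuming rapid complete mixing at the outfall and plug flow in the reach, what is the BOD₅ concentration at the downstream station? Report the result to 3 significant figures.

Mass balance: C = (383.0·1.800 + 86.00·55.00) / 469.0 = 5419/469.0 = 11.56 mg/L.
Travel time t = 33.2·1000 / 0.85 = 39060 s = 10.85 h.
Half-life 6.87 h → k = ln 2 / 6.87 = 0.1009 h⁻¹ = 2.421 d⁻¹.
After decay, C = 11.56 × e^(−kt) = 11.56 × 0.3346 = 3.867 mg/L.

3.87 mg/L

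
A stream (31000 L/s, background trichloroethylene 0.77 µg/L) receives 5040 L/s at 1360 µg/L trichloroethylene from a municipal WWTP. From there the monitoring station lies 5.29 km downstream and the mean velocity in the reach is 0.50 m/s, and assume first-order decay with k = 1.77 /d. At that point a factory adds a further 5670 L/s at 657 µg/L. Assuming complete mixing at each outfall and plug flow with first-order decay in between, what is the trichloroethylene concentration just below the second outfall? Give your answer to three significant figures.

Conservation of mass: C = (31000·0.7700 + 5040·1360) / 36040 = 6878000/36040 = 190.9 µg/L; combined flow 36040 L/s.
Travel time t = 5.29·1000 / 0.50 = 10580 s = 2.939 h.
Decay over the reach: 190.9·exp(−kt) = 190.9·0.8051 = 153.7 µg/L.
Second outfall: C = (36040·153.7 + 5670·657.0)/41710 = 222.1 µg/L.

222 µg/L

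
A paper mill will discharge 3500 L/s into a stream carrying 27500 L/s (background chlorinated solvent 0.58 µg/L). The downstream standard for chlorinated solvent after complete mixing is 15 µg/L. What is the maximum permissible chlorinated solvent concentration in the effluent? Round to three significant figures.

At the limit, (Qr·Cr + Qe·Cₑ)/(Qr + Qe) = 15:
Cₑ = (31000·15 − 27500·0.5800) / 3500 = 128.3 µg/L.

128 µg/L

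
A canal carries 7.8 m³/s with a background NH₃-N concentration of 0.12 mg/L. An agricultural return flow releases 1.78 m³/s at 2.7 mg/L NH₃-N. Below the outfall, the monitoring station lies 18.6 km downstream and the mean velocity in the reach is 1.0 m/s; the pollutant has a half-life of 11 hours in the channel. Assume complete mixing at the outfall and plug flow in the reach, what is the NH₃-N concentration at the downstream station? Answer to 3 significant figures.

0.433 mg/L

Mass balance: C = (7.800·0.1200 + 1.780·2.700) / 9.580 = 5.742/9.580 = 0.5994 mg/L.
Travel time t = 18.6·1000 / 1.0 = 18600 s = 5.167 h.
Half-life 11 h → k = ln 2 / 11 = 0.06301 h⁻¹ = 1.512 d⁻¹.
Applying C = C₀e^(−kt): 0.5994 × 0.7221 = 0.4328 mg/L.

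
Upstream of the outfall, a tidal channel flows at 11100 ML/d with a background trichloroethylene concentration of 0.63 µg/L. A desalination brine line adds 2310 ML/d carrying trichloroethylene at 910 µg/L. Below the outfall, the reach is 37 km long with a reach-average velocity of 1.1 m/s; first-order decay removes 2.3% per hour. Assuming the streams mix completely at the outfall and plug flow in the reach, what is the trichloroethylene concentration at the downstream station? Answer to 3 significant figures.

Conservation of mass: C = (11100·0.6300 + 2310·910.0) / 13410 = 2109000/13410 = 157.3 µg/L.
Travel time t = 37·1000 / 1.1 = 33640 s = 9.343 h.
2.3%/h lost → k = −ln(1 − 0.023) = 0.02327 h⁻¹.
First-order decay: C = 157.3·exp(−k·t) = 157.3·0.8046 = 126.5 µg/L.

127 µg/L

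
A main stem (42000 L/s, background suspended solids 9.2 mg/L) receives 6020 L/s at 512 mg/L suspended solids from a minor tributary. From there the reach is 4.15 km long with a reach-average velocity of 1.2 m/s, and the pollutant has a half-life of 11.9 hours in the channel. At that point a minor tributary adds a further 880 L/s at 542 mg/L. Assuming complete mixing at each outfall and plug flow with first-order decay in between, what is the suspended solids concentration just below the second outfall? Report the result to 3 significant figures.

76.8 mg/L

After mixing, C = (42000·9.200 + 6020·512.0) / 48020 = 3469000/48020 = 72.23 mg/L; combined flow 48020 L/s.
Travel time t = 4.15·1000 / 1.2 = 3458 s = 0.9606 h.
Half-life 11.9 h → k = ln 2 / 11.9 = 0.05825 h⁻¹ = 1.398 d⁻¹.
After decay, C = 72.23 × e^(−kt) = 72.23 × 0.9456 = 68.30 mg/L.
Second outfall: C = (48020·68.30 + 880.0·542.0)/48900 = 76.83 mg/L.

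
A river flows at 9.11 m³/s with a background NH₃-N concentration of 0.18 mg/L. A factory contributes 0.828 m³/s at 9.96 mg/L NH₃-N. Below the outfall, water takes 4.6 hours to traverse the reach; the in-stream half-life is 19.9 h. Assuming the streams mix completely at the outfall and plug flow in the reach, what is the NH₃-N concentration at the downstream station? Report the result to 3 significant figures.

0.848 mg/L

Mass balance: C = (9.110·0.1800 + 0.8280·9.960) / 9.938 = 9.887/9.938 = 0.9948 mg/L.
Half-life 19.9 h → k = ln 2 / 19.9 = 0.03483 h⁻¹ = 0.8360 d⁻¹.
After decay, C = 0.9948 × e^(−kt) = 0.9948 × 0.8520 = 0.8476 mg/L.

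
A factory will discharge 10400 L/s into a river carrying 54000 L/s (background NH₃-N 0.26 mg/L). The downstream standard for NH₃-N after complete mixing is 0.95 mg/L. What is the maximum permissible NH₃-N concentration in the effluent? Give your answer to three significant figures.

4.53 mg/L

At the limit, (Qr·Cr + Qe·Cₑ)/(Qr + Qe) = 0.95:
Cₑ = (64400·0.95 − 54000·0.2600) / 10400 = 4.533 mg/L.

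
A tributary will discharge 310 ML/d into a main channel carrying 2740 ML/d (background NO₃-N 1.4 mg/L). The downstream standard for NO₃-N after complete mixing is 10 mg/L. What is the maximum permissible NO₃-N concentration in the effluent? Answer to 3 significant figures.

86.0 mg/L

At the limit, (Qr·Cr + Qe·Cₑ)/(Qr + Qe) = 10:
Cₑ = (3050·10 − 2740·1.400) / 310.0 = 86.01 mg/L.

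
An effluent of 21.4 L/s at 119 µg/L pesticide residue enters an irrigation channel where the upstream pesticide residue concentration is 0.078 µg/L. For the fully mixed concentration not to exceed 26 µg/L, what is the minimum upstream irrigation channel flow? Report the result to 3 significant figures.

76.8 L/s

Set C_mix = 26: (Q·0.07800 + 21.40·119.0) / (Q + 21.40) = 26
→ Q = 21.40·(119.0 − 26)/(26 − 0.07800) = 76.78 L/s.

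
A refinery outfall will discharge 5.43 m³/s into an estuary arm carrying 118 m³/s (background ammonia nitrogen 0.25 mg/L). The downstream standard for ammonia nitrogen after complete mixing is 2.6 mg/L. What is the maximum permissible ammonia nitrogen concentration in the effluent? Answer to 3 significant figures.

53.7 mg/L

At the limit, (Qr·Cr + Qe·Cₑ)/(Qr + Qe) = 2.6:
Cₑ = (123.4·2.6 − 118.0·0.2500) / 5.430 = 53.67 mg/L.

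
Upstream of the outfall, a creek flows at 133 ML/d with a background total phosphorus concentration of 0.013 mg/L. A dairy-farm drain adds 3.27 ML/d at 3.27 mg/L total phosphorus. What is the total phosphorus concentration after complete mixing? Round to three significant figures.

Conservation of mass: C = (133.0·0.01300 + 3.270·3.270) / 136.3 = 12.42/136.3 = 0.09116 mg/L.

0.0912 mg/L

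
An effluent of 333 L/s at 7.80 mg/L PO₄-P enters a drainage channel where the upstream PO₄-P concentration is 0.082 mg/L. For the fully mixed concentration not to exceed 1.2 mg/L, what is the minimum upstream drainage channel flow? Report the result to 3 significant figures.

Set C_mix = 1.2: (Q·0.08200 + 333.0·7.800) / (Q + 333.0) = 1.2
→ Q = 333.0·(7.800 − 1.2)/(1.2 − 0.08200) = 1966 L/s.

1970 L/s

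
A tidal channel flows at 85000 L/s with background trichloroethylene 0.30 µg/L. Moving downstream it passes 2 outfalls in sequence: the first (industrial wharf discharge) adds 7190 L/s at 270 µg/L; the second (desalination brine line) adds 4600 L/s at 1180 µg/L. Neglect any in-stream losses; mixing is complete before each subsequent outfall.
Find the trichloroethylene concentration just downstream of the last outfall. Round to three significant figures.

76.4 µg/L

Outfall 1: combined Q = 92190 L/s; C = (85000·0.3000 + 7190·270.0)/92190 = 21.33 µg/L.
Outfall 2: combined Q = 96790 L/s; C = (92190·21.33 + 4600·1180)/96790 = 76.40 µg/L.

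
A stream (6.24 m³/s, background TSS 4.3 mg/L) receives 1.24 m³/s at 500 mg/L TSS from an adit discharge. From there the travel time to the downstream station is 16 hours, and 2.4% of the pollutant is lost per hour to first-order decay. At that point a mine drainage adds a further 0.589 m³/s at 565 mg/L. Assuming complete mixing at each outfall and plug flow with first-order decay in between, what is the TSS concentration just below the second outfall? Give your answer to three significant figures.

Flow-weighted average: C = (6.240·4.300 + 1.240·500.0) / 7.480 = 646.8/7.480 = 86.47 mg/L; combined flow 7.480 m³/s.
2.4%/h lost → k = −ln(1 − 0.024) = 0.02429 h⁻¹.
First-order decay: C = 86.47·exp(−k·t) = 86.47·0.6779 = 58.63 mg/L.
Second outfall: C = (7.480·58.63 + 0.5890·565.0)/8.069 = 95.59 mg/L.

95.6 mg/L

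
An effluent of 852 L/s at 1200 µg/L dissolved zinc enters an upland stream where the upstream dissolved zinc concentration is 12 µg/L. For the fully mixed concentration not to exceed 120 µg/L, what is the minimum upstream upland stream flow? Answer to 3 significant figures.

8520 L/s

Set C_mix = 120: (Q·12.00 + 852.0·1200) / (Q + 852.0) = 120
→ Q = 852.0·(1200 − 120)/(120 − 12.00) = 8520 L/s.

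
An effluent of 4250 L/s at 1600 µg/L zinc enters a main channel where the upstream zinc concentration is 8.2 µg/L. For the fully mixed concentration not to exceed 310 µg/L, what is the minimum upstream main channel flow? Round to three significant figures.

18200 L/s

Set C_mix = 310: (Q·8.200 + 4250·1600) / (Q + 4250) = 310
→ Q = 4250·(1600 − 310)/(310 − 8.200) = 18170 L/s.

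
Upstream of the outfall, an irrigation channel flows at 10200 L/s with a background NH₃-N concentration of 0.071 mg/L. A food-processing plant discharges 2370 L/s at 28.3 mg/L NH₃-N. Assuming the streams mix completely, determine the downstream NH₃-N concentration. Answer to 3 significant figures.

5.39 mg/L

Mass balance: C = (10200·0.07100 + 2370·28.30) / 12570 = 67800/12570 = 5.393 mg/L.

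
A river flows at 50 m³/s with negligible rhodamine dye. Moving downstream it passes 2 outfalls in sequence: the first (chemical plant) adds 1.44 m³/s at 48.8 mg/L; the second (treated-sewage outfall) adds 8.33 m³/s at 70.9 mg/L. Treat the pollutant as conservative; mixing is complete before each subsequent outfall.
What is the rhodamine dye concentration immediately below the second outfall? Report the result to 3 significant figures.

11.1 mg/L

After outfall 1: Q = 50.00 + 1.440 = 51.44 m³/s; C = (50.00·0 + 1.440·48.80)/51.44 = 1.366 mg/L.
After outfall 2: Q = 51.44 + 8.330 = 59.77 m³/s; C = (51.44·1.366 + 8.330·70.90)/59.77 = 11.06 mg/L.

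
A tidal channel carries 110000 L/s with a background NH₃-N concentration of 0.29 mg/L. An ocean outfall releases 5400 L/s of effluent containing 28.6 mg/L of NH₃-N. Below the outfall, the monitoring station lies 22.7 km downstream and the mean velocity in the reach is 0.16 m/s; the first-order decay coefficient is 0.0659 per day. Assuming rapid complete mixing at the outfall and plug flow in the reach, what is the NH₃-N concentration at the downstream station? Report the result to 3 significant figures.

1.45 mg/L

Conservation of mass: C = (110000·0.2900 + 5400·28.60) / 115400 = 186300/115400 = 1.615 mg/L.
Travel time t = 22.7·1000 / 0.16 = 141900 s = 39.41 h.
Applying C = C₀e^(−kt): 1.615 × 0.8974 = 1.449 mg/L.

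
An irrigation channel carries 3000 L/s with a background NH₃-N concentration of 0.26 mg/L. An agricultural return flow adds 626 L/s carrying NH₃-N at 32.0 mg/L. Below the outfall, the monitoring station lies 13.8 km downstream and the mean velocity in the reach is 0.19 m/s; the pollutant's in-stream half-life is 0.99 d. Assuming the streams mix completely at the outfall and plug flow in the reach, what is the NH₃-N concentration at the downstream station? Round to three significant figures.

Mass balance: C = (3000·0.2600 + 626.0·32.00) / 3626 = 20810/3626 = 5.740 mg/L.
Travel time t = 13.8·1000 / 0.19 = 72630 s = 20.18 h.
Half-life 0.99 d → k = ln 2 / 0.99 = 0.7001 d⁻¹.
Applying C = C₀e^(−kt): 5.740 × 0.5551 = 3.186 mg/L.

3.19 mg/L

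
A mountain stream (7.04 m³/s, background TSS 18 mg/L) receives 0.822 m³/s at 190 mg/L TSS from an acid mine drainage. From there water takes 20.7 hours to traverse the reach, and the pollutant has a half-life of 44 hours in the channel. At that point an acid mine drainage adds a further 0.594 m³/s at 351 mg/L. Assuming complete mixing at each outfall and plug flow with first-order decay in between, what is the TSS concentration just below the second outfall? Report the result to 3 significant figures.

Mixed concentration C = ΣQC/ΣQ = (7.040·18.00 + 0.8220·190.0) / 7.862 = 282.9/7.862 = 35.98 mg/L; combined flow 7.862 m³/s.
Half-life 44 h → k = ln 2 / 44 = 0.01575 h⁻¹ = 0.3781 d⁻¹.
Decay over the reach: 35.98·exp(−kt) = 35.98·0.7217 = 25.97 mg/L.
Second outfall: C = (7.862·25.97 + 0.5940·351.0)/8.456 = 48.80 mg/L.

48.8 mg/L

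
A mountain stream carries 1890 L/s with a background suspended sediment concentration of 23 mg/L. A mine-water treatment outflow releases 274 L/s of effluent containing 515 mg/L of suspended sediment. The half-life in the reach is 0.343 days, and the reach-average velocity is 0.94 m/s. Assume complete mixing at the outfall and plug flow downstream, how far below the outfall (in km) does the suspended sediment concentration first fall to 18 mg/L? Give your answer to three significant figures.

Conservation of mass: C = (1890·23.00 + 274.0·515.0) / 2164 = 184600/2164 = 85.30 mg/L.
Half-life 0.343 d → k = ln 2 / 0.343 = 2.021 d⁻¹.
Set 85.30·exp(−k·t) = 18 → t = ln(85.30/18)/k = 66520 s = 18.48 h.
Distance = v·t = 0.94·66520 = 62520 m = 62.52 km.

62.5 km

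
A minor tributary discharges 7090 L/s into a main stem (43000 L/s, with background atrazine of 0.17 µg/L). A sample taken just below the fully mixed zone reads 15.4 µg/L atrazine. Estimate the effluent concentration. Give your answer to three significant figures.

108 µg/L

Mass balance: 43000·0.1700 + 7090·Cₑ = 50090·15.40
→ Cₑ = (50090·15.40 − 43000·0.1700) / 7090 = 107.8 µg/L.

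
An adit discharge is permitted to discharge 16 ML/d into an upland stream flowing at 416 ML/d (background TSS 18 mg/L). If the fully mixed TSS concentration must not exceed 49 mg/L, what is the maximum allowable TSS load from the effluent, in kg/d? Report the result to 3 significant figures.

13700 kg/d

Mass balance at the limit: 416.0·18.00 + 16.00·Cₑ = 432.0·49 → Cₑ = 855.0 mg/L.
16.00 ML/d = 0.1852 m³/s. Load = 0.1852 m³/s × 855.0 g/m³ × 86 400 s/d = 13680 kg/d.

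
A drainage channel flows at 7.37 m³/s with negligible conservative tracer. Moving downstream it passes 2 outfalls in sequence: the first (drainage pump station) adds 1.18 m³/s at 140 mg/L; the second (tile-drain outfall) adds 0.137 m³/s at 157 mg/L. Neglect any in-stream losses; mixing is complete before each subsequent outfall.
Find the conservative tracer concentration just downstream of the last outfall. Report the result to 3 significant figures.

After outfall 1: Q = 7.370 + 1.180 = 8.550 m³/s; C = (7.370·0 + 1.180·140.0)/8.550 = 19.32 mg/L.
After outfall 2: Q = 8.550 + 0.1370 = 8.687 m³/s; C = (8.550·19.32 + 0.1370·157.0)/8.687 = 21.49 mg/L.

21.5 mg/L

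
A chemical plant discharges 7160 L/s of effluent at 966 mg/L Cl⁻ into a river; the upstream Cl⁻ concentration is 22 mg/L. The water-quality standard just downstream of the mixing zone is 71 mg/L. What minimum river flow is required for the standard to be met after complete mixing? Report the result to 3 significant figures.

Set C_mix = 71: (Q·22.00 + 7160·966.0) / (Q + 7160) = 71
→ Q = 7160·(966.0 − 71)/(71 − 22.00) = 130800 L/s.

131000 L/s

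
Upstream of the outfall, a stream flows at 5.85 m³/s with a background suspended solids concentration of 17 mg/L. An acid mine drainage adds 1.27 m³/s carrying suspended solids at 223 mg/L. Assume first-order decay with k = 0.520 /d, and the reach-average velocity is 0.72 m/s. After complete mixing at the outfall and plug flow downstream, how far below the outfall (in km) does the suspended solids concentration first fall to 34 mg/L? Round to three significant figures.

Flow-weighted average: C = (5.850·17.00 + 1.270·223.0) / 7.120 = 382.7/7.120 = 53.74 mg/L.
Set 53.74·exp(−k·t) = 34 → t = ln(53.74/34)/k = 76080 s = 21.13 h.
Distance = v·t = 0.72·76080 = 54780 m = 54.78 km.

54.8 km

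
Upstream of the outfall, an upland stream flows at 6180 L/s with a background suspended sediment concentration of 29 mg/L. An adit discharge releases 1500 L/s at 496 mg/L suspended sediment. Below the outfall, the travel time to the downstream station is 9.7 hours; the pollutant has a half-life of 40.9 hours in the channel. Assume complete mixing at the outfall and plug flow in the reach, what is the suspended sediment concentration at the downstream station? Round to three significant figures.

102 mg/L

Flow-weighted average: C = (6180·29.00 + 1500·496.0) / 7680 = 923200/7680 = 120.2 mg/L.
Half-life 40.9 h → k = ln 2 / 40.9 = 0.01695 h⁻¹ = 0.4067 d⁻¹.
After decay, C = 120.2 × e^(−kt) = 120.2 × 0.8484 = 102.0 mg/L.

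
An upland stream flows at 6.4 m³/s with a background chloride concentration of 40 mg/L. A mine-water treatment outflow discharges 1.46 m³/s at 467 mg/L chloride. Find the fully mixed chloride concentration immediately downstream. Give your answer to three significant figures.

119 mg/L

Flow-weighted average: C = (6.400·40.00 + 1.460·467.0) / 7.860 = 937.8/7.860 = 119.3 mg/L.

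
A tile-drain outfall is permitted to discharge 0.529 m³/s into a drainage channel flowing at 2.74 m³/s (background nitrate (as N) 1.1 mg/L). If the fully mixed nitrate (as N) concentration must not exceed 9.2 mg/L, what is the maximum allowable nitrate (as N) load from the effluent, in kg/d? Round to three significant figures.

2340 kg/d

Mass balance at the limit: 2.740·1.100 + 0.5290·Cₑ = 3.269·9.2 → Cₑ = 51.15 mg/L.
Load = 0.5290 m³/s × 51.15 g/m³ × 86 400 s/d = 2338 kg/d.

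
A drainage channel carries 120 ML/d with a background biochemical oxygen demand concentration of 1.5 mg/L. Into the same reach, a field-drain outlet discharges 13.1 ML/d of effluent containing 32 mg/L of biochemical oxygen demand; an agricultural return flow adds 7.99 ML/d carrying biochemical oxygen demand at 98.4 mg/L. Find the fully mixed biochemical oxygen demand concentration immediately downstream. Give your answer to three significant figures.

9.82 mg/L

Mass balance: C = (120.0·1.500 + 13.10·32.00 + 7.990·98.40) / 141.1 = 1385/141.1 = 9.819 mg/L.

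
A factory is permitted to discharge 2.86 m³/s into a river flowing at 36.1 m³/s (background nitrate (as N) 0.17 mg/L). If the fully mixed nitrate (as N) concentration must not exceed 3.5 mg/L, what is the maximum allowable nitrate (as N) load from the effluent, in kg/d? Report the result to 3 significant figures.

11300 kg/d

Mass balance at the limit: 36.10·0.1700 + 2.860·Cₑ = 38.96·3.5 → Cₑ = 45.53 mg/L.
Load = 2.860 m³/s × 45.53 g/m³ × 86 400 s/d = 11250 kg/d.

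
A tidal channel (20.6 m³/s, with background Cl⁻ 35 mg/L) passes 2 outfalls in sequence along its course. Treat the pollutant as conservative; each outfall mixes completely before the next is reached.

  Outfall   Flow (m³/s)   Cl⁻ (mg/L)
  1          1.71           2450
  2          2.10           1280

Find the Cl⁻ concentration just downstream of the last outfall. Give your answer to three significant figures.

311 mg/L

Below outfall 1: Q → 22.31 m³/s, C = (20.60·35.00 + 1.710·2450)/22.31 = 220.1 mg/L.
Below outfall 2: Q → 24.41 m³/s, C = (22.31·220.1 + 2.100·1280)/24.41 = 311.3 mg/L.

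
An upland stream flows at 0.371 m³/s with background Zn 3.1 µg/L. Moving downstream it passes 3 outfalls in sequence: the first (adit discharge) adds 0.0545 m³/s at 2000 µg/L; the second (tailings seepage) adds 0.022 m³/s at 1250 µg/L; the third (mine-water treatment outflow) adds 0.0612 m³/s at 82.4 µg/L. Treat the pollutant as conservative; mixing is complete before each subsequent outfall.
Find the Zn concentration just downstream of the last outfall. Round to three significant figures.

Outfall 1: combined Q = 0.4255 m³/s; C = (0.3710·3.100 + 0.05450·2000)/0.4255 = 258.9 µg/L.
Outfall 2: combined Q = 0.4475 m³/s; C = (0.4255·258.9 + 0.02200·1250)/0.4475 = 307.6 µg/L.
Outfall 3: combined Q = 0.5087 m³/s; C = (0.4475·307.6 + 0.06120·82.40)/0.5087 = 280.5 µg/L.

281 µg/L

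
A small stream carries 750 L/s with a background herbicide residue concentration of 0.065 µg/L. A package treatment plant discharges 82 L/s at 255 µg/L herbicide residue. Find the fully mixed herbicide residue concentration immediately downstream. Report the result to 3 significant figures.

25.2 µg/L

Mixed concentration C = ΣQC/ΣQ = (750.0·0.06500 + 82.00·255.0) / 832.0 = 20960/832.0 = 25.19 µg/L.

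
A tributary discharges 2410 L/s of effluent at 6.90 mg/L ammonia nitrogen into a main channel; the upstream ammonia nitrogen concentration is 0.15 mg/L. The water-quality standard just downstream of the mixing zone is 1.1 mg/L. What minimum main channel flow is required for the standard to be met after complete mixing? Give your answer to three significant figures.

Set C_mix = 1.1: (Q·0.1500 + 2410·6.900) / (Q + 2410) = 1.1
→ Q = 2410·(6.900 − 1.1)/(1.1 − 0.1500) = 14710 L/s.

14700 L/s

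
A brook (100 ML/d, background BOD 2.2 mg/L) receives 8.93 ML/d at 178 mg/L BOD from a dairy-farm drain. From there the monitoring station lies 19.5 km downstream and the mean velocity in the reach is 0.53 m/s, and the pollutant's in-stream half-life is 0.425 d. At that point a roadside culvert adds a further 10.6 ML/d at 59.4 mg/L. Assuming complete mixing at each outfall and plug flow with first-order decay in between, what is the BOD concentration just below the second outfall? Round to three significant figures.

12.8 mg/L

Conservation of mass: C = (100.0·2.200 + 8.930·178.0) / 108.9 = 1810/108.9 = 16.61 mg/L; combined flow 108.9 ML/d.
Travel time t = 19.5·1000 / 0.53 = 36790 s = 10.22 h.
Half-life 0.425 d → k = ln 2 / 0.425 = 1.631 d⁻¹.
Applying C = C₀e^(−kt): 16.61 × 0.4993 = 8.295 mg/L.
At the second outfall, C = (108.9·8.295 + 10.60·59.40) / (108.9 + 10.60) = 12.83 mg/L.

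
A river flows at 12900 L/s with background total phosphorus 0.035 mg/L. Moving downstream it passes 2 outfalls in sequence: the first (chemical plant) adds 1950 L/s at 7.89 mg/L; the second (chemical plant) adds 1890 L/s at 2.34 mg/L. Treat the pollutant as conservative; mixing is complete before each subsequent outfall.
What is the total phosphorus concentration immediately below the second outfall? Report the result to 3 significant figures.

After outfall 1: Q = 12900 + 1950 = 14850 L/s; C = (12900·0.03500 + 1950·7.890)/14850 = 1.066 mg/L.
After outfall 2: Q = 14850 + 1890 = 16740 L/s; C = (14850·1.066 + 1890·2.340)/16740 = 1.210 mg/L.

1.21 mg/L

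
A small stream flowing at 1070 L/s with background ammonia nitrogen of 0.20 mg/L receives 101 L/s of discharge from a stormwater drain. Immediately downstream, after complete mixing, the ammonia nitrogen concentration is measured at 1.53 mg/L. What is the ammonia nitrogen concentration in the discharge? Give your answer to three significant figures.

15.6 mg/L

Mass balance: 1070·0.2000 + 101.0·Cₑ = 1171·1.530
→ Cₑ = (1171·1.530 − 1070·0.2000) / 101.0 = 15.62 mg/L.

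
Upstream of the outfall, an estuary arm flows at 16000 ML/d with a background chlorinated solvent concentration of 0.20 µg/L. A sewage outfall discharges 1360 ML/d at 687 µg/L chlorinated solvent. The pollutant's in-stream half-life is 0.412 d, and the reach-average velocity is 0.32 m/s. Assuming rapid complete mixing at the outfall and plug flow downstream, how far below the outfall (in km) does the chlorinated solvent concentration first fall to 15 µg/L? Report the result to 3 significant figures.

21.1 km

After mixing, C = (16000·0.2000 + 1360·687.0) / 17360 = 937500/17360 = 54.00 µg/L.
Half-life 0.412 d → k = ln 2 / 0.412 = 1.682 d⁻¹.
Set 54.00·exp(−k·t) = 15 → t = ln(54.00/15)/k = 65790 s = 18.27 h.
Distance = v·t = 0.32·65790 = 21050 m = 21.05 km.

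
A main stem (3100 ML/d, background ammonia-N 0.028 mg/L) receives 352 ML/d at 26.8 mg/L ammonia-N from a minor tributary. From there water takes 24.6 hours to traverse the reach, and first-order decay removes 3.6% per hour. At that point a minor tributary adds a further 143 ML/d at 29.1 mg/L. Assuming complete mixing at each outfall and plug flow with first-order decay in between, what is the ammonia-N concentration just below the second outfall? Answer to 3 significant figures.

2.23 mg/L

Conservation of mass: C = (3100·0.02800 + 352.0·26.80) / 3452 = 9520/3452 = 2.758 mg/L; combined flow 3452 ML/d.
3.6%/h lost → k = −ln(1 − 0.036) = 0.03666 h⁻¹.
Applying C = C₀e^(−kt): 2.758 × 0.4058 = 1.119 mg/L.
Second outfall: C = (3452·1.119 + 143.0·29.10)/3595 = 2.232 mg/L.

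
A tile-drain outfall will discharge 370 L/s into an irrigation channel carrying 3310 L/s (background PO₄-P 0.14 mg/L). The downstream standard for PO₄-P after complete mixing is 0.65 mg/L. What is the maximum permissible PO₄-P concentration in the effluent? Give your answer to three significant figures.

At the limit, (Qr·Cr + Qe·Cₑ)/(Qr + Qe) = 0.65:
Cₑ = (3680·0.65 − 3310·0.1400) / 370.0 = 5.212 mg/L.

5.21 mg/L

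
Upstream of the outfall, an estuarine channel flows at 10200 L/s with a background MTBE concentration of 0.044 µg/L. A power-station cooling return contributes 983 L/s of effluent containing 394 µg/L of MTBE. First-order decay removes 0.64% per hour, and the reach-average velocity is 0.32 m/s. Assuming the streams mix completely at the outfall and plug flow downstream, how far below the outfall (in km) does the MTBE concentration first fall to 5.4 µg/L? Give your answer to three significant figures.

334 km

Conservation of mass: C = (10200·0.04400 + 983.0·394.0) / 11180 = 387800/11180 = 34.67 µg/L.
0.64%/h lost → k = −ln(1 − 0.0064) = 0.006421 h⁻¹.
Set 34.67·exp(−k·t) = 5.4 → t = ln(34.67/5.4)/k = 1043000 s = 289.6 h.
Distance = v·t = 0.32·1043000 = 333700 m = 333.7 km.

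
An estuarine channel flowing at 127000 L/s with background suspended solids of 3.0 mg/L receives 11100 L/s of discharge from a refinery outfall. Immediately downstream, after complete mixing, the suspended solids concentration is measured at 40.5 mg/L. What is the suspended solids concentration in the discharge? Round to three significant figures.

Mass balance: 127000·3.000 + 11100·Cₑ = 138100·40.50
→ Cₑ = (138100·40.50 − 127000·3.000) / 11100 = 469.6 mg/L.

470 mg/L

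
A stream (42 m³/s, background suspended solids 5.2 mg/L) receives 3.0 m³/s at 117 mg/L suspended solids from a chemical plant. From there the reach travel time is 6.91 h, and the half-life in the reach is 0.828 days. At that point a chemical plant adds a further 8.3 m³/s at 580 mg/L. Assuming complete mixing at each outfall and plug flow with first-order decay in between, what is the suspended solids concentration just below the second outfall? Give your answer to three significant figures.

Mixed concentration C = ΣQC/ΣQ = (42.00·5.200 + 3.000·117.0) / 45.00 = 569.4/45.00 = 12.65 mg/L; combined flow 45.00 m³/s.
Half-life 0.828 d → k = ln 2 / 0.828 = 0.8371 d⁻¹.
Decay over the reach: 12.65·exp(−kt) = 12.65·0.7858 = 9.943 mg/L.
Second outfall: C = (45.00·9.943 + 8.300·580.0)/53.30 = 98.71 mg/L.

98.7 mg/L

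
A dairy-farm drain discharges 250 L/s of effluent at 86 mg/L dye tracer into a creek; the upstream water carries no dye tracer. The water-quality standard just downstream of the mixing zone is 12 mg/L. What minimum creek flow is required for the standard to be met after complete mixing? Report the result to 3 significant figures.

Set C_mix = 12: (Q·0 + 250.0·86.00) / (Q + 250.0) = 12
→ Q = 250.0·(86.00 − 12)/(12 − 0) = 1542 L/s.

1540 L/s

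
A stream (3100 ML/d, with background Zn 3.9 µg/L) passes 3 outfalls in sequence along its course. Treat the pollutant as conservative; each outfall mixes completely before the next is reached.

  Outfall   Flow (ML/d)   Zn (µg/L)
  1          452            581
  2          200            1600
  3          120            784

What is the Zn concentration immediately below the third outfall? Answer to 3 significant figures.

178 µg/L

Below outfall 1: Q → 3552 ML/d, C = (3100·3.900 + 452.0·581.0)/3552 = 77.34 µg/L.
Below outfall 2: Q → 3752 ML/d, C = (3552·77.34 + 200.0·1600)/3752 = 158.5 µg/L.
Below outfall 3: Q → 3872 ML/d, C = (3752·158.5 + 120.0·784.0)/3872 = 177.9 µg/L.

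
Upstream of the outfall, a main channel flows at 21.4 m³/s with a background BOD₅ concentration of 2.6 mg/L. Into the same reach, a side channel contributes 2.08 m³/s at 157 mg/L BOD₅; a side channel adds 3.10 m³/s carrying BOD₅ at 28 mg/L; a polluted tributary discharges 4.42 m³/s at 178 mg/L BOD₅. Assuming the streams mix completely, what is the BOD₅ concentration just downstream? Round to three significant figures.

40.5 mg/L

After mixing, C = (21.40·2.600 + 2.080·157.0 + 3.100·28.00 + 4.420·178.0) / 31.00 = 1256/31.00 = 40.51 mg/L.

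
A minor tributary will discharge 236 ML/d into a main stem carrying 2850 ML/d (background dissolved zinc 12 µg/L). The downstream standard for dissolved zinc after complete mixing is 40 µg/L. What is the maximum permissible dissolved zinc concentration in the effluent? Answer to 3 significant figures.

378 µg/L

At the limit, (Qr·Cr + Qe·Cₑ)/(Qr + Qe) = 40:
Cₑ = (3086·40 − 2850·12.00) / 236.0 = 378.1 µg/L.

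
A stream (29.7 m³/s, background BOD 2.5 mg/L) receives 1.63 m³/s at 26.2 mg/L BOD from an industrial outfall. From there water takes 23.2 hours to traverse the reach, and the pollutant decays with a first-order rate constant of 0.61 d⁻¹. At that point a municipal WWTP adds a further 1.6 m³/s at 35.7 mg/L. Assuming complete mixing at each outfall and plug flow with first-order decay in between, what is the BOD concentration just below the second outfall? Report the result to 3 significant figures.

3.70 mg/L

Mass balance: C = (29.70·2.500 + 1.630·26.20) / 31.33 = 117.0/31.33 = 3.733 mg/L; combined flow 31.33 m³/s.
Decay over the reach: 3.733·exp(−kt) = 3.733·0.5545 = 2.070 mg/L.
At the second outfall, C = (31.33·2.070 + 1.600·35.70) / (31.33 + 1.600) = 3.704 mg/L.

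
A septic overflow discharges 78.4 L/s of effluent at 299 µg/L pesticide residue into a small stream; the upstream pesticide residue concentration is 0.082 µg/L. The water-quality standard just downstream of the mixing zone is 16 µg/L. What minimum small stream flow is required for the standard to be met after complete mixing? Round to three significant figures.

1390 L/s

Set C_mix = 16: (Q·0.08200 + 78.40·299.0) / (Q + 78.40) = 16
→ Q = 78.40·(299.0 − 16)/(16 − 0.08200) = 1394 L/s.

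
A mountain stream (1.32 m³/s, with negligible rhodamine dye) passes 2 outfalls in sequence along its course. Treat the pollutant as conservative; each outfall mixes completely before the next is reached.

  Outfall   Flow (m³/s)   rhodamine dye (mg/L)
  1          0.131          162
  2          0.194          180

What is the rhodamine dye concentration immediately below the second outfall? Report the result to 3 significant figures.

Outfall 1: combined Q = 1.451 m³/s; C = (1.320·0 + 0.1310·162.0)/1.451 = 14.63 mg/L.
Outfall 2: combined Q = 1.645 m³/s; C = (1.451·14.63 + 0.1940·180.0)/1.645 = 34.13 mg/L.

34.1 mg/L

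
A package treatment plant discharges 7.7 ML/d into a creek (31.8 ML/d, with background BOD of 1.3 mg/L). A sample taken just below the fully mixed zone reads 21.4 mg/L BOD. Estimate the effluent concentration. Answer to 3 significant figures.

Mass balance: 31.80·1.300 + 7.700·Cₑ = 39.50·21.40
→ Cₑ = (39.50·21.40 − 31.80·1.300) / 7.700 = 104.4 mg/L.

104 mg/L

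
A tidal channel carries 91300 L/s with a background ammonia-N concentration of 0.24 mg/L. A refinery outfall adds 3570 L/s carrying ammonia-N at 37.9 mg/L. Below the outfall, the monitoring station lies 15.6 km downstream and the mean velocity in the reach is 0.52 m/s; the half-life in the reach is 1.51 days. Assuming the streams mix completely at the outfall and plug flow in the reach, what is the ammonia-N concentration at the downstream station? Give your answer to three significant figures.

1.41 mg/L

Flow-weighted average: C = (91300·0.2400 + 3570·37.90) / 94870 = 157200/94870 = 1.657 mg/L.
Travel time t = 15.6·1000 / 0.52 = 30000 s = 8.333 h.
Half-life 1.51 d → k = ln 2 / 1.51 = 0.4590 d⁻¹.
After decay, C = 1.657 × e^(−kt) = 1.657 × 0.8527 = 1.413 mg/L.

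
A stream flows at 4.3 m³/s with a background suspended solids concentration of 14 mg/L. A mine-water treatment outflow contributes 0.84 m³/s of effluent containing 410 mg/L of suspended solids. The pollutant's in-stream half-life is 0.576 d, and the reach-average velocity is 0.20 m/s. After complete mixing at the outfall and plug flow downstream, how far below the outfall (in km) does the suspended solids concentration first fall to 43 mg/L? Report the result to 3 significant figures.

8.68 km

Flow-weighted average: C = (4.300·14.00 + 0.8400·410.0) / 5.140 = 404.6/5.140 = 78.72 mg/L.
Half-life 0.576 d → k = ln 2 / 0.576 = 1.203 d⁻¹.
Set 78.72·exp(−k·t) = 43 → t = ln(78.72/43)/k = 43410 s = 12.06 h.
Distance = v·t = 0.20·43410 = 8682 m = 8.682 km.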